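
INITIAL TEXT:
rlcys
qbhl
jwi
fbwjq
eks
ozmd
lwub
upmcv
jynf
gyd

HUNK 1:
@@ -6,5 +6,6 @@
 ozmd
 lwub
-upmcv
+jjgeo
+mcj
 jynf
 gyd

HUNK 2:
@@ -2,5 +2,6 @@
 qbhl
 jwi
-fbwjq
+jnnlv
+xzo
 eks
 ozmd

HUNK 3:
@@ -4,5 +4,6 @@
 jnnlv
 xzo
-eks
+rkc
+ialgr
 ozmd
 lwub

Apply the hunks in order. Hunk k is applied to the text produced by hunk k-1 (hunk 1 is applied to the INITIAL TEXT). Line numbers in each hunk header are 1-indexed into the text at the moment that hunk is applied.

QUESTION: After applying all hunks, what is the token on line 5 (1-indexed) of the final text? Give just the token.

Answer: xzo

Derivation:
Hunk 1: at line 6 remove [upmcv] add [jjgeo,mcj] -> 11 lines: rlcys qbhl jwi fbwjq eks ozmd lwub jjgeo mcj jynf gyd
Hunk 2: at line 2 remove [fbwjq] add [jnnlv,xzo] -> 12 lines: rlcys qbhl jwi jnnlv xzo eks ozmd lwub jjgeo mcj jynf gyd
Hunk 3: at line 4 remove [eks] add [rkc,ialgr] -> 13 lines: rlcys qbhl jwi jnnlv xzo rkc ialgr ozmd lwub jjgeo mcj jynf gyd
Final line 5: xzo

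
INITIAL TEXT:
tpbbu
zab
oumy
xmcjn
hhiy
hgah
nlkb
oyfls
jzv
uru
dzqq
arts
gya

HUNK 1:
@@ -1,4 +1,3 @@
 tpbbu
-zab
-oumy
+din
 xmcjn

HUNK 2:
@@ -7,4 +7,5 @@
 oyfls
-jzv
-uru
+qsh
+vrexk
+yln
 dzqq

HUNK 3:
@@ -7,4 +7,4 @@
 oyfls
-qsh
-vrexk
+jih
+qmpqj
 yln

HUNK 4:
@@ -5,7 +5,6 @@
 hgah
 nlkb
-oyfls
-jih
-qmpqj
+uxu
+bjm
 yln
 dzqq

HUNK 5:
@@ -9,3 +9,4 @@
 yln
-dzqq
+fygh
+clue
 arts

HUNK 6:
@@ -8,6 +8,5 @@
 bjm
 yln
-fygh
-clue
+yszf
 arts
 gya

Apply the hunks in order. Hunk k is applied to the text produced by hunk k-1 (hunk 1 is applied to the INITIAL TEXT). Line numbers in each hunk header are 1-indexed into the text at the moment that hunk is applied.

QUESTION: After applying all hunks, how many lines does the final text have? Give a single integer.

Hunk 1: at line 1 remove [zab,oumy] add [din] -> 12 lines: tpbbu din xmcjn hhiy hgah nlkb oyfls jzv uru dzqq arts gya
Hunk 2: at line 7 remove [jzv,uru] add [qsh,vrexk,yln] -> 13 lines: tpbbu din xmcjn hhiy hgah nlkb oyfls qsh vrexk yln dzqq arts gya
Hunk 3: at line 7 remove [qsh,vrexk] add [jih,qmpqj] -> 13 lines: tpbbu din xmcjn hhiy hgah nlkb oyfls jih qmpqj yln dzqq arts gya
Hunk 4: at line 5 remove [oyfls,jih,qmpqj] add [uxu,bjm] -> 12 lines: tpbbu din xmcjn hhiy hgah nlkb uxu bjm yln dzqq arts gya
Hunk 5: at line 9 remove [dzqq] add [fygh,clue] -> 13 lines: tpbbu din xmcjn hhiy hgah nlkb uxu bjm yln fygh clue arts gya
Hunk 6: at line 8 remove [fygh,clue] add [yszf] -> 12 lines: tpbbu din xmcjn hhiy hgah nlkb uxu bjm yln yszf arts gya
Final line count: 12

Answer: 12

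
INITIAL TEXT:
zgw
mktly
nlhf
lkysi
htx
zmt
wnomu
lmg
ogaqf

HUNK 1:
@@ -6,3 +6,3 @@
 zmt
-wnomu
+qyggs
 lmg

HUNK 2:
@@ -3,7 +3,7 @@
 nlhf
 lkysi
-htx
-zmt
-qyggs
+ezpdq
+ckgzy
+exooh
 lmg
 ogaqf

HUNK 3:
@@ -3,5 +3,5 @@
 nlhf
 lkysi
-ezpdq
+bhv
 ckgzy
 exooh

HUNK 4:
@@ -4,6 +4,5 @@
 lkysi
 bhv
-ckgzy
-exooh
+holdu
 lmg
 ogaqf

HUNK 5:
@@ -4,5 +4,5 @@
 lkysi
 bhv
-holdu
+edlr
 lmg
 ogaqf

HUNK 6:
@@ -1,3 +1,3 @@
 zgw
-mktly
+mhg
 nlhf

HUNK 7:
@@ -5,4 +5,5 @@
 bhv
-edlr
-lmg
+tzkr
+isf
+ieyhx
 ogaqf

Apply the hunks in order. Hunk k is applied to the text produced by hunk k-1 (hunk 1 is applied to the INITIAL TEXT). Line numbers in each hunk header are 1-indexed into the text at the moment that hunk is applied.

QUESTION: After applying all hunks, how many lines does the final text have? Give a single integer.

Answer: 9

Derivation:
Hunk 1: at line 6 remove [wnomu] add [qyggs] -> 9 lines: zgw mktly nlhf lkysi htx zmt qyggs lmg ogaqf
Hunk 2: at line 3 remove [htx,zmt,qyggs] add [ezpdq,ckgzy,exooh] -> 9 lines: zgw mktly nlhf lkysi ezpdq ckgzy exooh lmg ogaqf
Hunk 3: at line 3 remove [ezpdq] add [bhv] -> 9 lines: zgw mktly nlhf lkysi bhv ckgzy exooh lmg ogaqf
Hunk 4: at line 4 remove [ckgzy,exooh] add [holdu] -> 8 lines: zgw mktly nlhf lkysi bhv holdu lmg ogaqf
Hunk 5: at line 4 remove [holdu] add [edlr] -> 8 lines: zgw mktly nlhf lkysi bhv edlr lmg ogaqf
Hunk 6: at line 1 remove [mktly] add [mhg] -> 8 lines: zgw mhg nlhf lkysi bhv edlr lmg ogaqf
Hunk 7: at line 5 remove [edlr,lmg] add [tzkr,isf,ieyhx] -> 9 lines: zgw mhg nlhf lkysi bhv tzkr isf ieyhx ogaqf
Final line count: 9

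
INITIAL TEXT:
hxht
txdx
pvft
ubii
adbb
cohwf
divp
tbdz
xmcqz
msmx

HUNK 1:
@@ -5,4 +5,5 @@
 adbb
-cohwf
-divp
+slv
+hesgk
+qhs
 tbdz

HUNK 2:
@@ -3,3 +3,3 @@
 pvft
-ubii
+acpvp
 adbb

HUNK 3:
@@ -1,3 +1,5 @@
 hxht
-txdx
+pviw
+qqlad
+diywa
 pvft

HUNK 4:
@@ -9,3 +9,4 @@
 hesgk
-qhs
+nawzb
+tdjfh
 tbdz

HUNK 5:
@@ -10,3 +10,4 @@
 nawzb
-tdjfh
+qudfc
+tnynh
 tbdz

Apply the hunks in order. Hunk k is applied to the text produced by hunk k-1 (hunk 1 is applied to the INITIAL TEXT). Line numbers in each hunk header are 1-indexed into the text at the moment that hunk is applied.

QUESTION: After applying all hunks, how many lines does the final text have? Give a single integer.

Answer: 15

Derivation:
Hunk 1: at line 5 remove [cohwf,divp] add [slv,hesgk,qhs] -> 11 lines: hxht txdx pvft ubii adbb slv hesgk qhs tbdz xmcqz msmx
Hunk 2: at line 3 remove [ubii] add [acpvp] -> 11 lines: hxht txdx pvft acpvp adbb slv hesgk qhs tbdz xmcqz msmx
Hunk 3: at line 1 remove [txdx] add [pviw,qqlad,diywa] -> 13 lines: hxht pviw qqlad diywa pvft acpvp adbb slv hesgk qhs tbdz xmcqz msmx
Hunk 4: at line 9 remove [qhs] add [nawzb,tdjfh] -> 14 lines: hxht pviw qqlad diywa pvft acpvp adbb slv hesgk nawzb tdjfh tbdz xmcqz msmx
Hunk 5: at line 10 remove [tdjfh] add [qudfc,tnynh] -> 15 lines: hxht pviw qqlad diywa pvft acpvp adbb slv hesgk nawzb qudfc tnynh tbdz xmcqz msmx
Final line count: 15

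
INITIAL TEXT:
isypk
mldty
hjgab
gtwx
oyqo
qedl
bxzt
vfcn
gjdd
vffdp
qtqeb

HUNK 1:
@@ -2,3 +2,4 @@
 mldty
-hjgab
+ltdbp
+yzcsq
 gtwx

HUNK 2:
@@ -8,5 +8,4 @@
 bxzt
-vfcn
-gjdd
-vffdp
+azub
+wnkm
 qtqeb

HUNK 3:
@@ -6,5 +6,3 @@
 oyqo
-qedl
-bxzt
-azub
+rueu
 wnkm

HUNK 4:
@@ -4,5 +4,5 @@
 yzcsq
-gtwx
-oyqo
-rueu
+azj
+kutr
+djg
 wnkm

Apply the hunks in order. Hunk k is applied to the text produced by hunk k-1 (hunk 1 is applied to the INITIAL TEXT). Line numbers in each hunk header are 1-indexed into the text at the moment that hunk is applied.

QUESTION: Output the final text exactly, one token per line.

Hunk 1: at line 2 remove [hjgab] add [ltdbp,yzcsq] -> 12 lines: isypk mldty ltdbp yzcsq gtwx oyqo qedl bxzt vfcn gjdd vffdp qtqeb
Hunk 2: at line 8 remove [vfcn,gjdd,vffdp] add [azub,wnkm] -> 11 lines: isypk mldty ltdbp yzcsq gtwx oyqo qedl bxzt azub wnkm qtqeb
Hunk 3: at line 6 remove [qedl,bxzt,azub] add [rueu] -> 9 lines: isypk mldty ltdbp yzcsq gtwx oyqo rueu wnkm qtqeb
Hunk 4: at line 4 remove [gtwx,oyqo,rueu] add [azj,kutr,djg] -> 9 lines: isypk mldty ltdbp yzcsq azj kutr djg wnkm qtqeb

Answer: isypk
mldty
ltdbp
yzcsq
azj
kutr
djg
wnkm
qtqeb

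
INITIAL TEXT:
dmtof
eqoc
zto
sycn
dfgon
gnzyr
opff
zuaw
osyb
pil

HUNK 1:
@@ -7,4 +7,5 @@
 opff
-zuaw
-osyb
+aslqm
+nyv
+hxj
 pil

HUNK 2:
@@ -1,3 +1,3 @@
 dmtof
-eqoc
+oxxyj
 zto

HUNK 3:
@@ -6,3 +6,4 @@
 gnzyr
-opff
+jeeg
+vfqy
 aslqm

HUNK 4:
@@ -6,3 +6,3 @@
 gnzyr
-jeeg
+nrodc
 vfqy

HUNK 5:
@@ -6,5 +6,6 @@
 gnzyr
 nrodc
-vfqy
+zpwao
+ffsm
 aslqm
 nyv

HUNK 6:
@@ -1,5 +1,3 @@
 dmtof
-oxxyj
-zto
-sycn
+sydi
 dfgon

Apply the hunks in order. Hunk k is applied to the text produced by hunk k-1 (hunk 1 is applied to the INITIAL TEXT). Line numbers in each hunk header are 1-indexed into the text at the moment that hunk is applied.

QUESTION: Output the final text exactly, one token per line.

Answer: dmtof
sydi
dfgon
gnzyr
nrodc
zpwao
ffsm
aslqm
nyv
hxj
pil

Derivation:
Hunk 1: at line 7 remove [zuaw,osyb] add [aslqm,nyv,hxj] -> 11 lines: dmtof eqoc zto sycn dfgon gnzyr opff aslqm nyv hxj pil
Hunk 2: at line 1 remove [eqoc] add [oxxyj] -> 11 lines: dmtof oxxyj zto sycn dfgon gnzyr opff aslqm nyv hxj pil
Hunk 3: at line 6 remove [opff] add [jeeg,vfqy] -> 12 lines: dmtof oxxyj zto sycn dfgon gnzyr jeeg vfqy aslqm nyv hxj pil
Hunk 4: at line 6 remove [jeeg] add [nrodc] -> 12 lines: dmtof oxxyj zto sycn dfgon gnzyr nrodc vfqy aslqm nyv hxj pil
Hunk 5: at line 6 remove [vfqy] add [zpwao,ffsm] -> 13 lines: dmtof oxxyj zto sycn dfgon gnzyr nrodc zpwao ffsm aslqm nyv hxj pil
Hunk 6: at line 1 remove [oxxyj,zto,sycn] add [sydi] -> 11 lines: dmtof sydi dfgon gnzyr nrodc zpwao ffsm aslqm nyv hxj pil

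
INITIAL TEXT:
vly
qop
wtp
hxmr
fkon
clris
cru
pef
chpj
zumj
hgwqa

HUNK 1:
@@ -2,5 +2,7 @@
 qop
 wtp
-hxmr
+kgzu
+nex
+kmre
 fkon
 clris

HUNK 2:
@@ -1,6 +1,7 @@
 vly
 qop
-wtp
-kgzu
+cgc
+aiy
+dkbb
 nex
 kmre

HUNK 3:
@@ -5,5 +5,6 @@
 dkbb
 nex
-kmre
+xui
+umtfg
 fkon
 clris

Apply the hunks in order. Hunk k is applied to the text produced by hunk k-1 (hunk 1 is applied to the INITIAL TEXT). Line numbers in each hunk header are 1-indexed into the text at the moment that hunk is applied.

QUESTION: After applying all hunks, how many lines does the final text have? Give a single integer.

Answer: 15

Derivation:
Hunk 1: at line 2 remove [hxmr] add [kgzu,nex,kmre] -> 13 lines: vly qop wtp kgzu nex kmre fkon clris cru pef chpj zumj hgwqa
Hunk 2: at line 1 remove [wtp,kgzu] add [cgc,aiy,dkbb] -> 14 lines: vly qop cgc aiy dkbb nex kmre fkon clris cru pef chpj zumj hgwqa
Hunk 3: at line 5 remove [kmre] add [xui,umtfg] -> 15 lines: vly qop cgc aiy dkbb nex xui umtfg fkon clris cru pef chpj zumj hgwqa
Final line count: 15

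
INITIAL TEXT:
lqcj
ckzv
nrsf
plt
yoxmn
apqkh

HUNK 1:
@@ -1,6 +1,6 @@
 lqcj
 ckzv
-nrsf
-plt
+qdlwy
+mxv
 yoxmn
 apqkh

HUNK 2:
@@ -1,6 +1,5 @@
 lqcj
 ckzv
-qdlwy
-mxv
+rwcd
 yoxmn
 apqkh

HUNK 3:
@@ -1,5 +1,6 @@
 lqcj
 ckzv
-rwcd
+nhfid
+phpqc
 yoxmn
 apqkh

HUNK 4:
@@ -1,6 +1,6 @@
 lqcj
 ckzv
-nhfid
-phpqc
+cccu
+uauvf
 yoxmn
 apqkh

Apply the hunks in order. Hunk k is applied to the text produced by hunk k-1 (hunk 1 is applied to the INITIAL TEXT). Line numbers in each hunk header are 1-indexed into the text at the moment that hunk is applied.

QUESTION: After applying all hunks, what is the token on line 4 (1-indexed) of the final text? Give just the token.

Hunk 1: at line 1 remove [nrsf,plt] add [qdlwy,mxv] -> 6 lines: lqcj ckzv qdlwy mxv yoxmn apqkh
Hunk 2: at line 1 remove [qdlwy,mxv] add [rwcd] -> 5 lines: lqcj ckzv rwcd yoxmn apqkh
Hunk 3: at line 1 remove [rwcd] add [nhfid,phpqc] -> 6 lines: lqcj ckzv nhfid phpqc yoxmn apqkh
Hunk 4: at line 1 remove [nhfid,phpqc] add [cccu,uauvf] -> 6 lines: lqcj ckzv cccu uauvf yoxmn apqkh
Final line 4: uauvf

Answer: uauvf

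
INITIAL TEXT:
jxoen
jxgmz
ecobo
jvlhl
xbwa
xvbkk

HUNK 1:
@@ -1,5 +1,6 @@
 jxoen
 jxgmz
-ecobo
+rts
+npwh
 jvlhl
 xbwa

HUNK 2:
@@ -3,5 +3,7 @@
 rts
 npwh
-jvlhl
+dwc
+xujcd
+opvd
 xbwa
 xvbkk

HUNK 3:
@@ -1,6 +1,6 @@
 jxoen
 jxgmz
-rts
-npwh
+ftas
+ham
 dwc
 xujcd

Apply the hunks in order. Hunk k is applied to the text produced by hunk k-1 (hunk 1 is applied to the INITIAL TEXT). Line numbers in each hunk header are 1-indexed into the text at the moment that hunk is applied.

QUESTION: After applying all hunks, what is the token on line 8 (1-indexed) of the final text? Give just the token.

Hunk 1: at line 1 remove [ecobo] add [rts,npwh] -> 7 lines: jxoen jxgmz rts npwh jvlhl xbwa xvbkk
Hunk 2: at line 3 remove [jvlhl] add [dwc,xujcd,opvd] -> 9 lines: jxoen jxgmz rts npwh dwc xujcd opvd xbwa xvbkk
Hunk 3: at line 1 remove [rts,npwh] add [ftas,ham] -> 9 lines: jxoen jxgmz ftas ham dwc xujcd opvd xbwa xvbkk
Final line 8: xbwa

Answer: xbwa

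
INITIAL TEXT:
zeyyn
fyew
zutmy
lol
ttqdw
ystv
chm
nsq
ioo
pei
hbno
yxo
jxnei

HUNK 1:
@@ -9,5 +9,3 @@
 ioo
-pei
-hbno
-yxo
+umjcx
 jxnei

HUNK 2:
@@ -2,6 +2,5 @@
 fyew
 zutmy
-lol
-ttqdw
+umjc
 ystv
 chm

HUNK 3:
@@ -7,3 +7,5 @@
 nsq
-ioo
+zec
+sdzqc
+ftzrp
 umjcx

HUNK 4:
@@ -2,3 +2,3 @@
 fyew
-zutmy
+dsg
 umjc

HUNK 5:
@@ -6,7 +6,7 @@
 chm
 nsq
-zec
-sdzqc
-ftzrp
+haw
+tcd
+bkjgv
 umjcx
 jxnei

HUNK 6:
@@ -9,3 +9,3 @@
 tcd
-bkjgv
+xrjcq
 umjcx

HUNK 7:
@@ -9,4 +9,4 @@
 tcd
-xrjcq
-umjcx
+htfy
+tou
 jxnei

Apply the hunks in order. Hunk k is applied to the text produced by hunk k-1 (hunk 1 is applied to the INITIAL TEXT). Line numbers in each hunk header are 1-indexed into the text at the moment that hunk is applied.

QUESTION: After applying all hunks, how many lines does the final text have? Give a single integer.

Answer: 12

Derivation:
Hunk 1: at line 9 remove [pei,hbno,yxo] add [umjcx] -> 11 lines: zeyyn fyew zutmy lol ttqdw ystv chm nsq ioo umjcx jxnei
Hunk 2: at line 2 remove [lol,ttqdw] add [umjc] -> 10 lines: zeyyn fyew zutmy umjc ystv chm nsq ioo umjcx jxnei
Hunk 3: at line 7 remove [ioo] add [zec,sdzqc,ftzrp] -> 12 lines: zeyyn fyew zutmy umjc ystv chm nsq zec sdzqc ftzrp umjcx jxnei
Hunk 4: at line 2 remove [zutmy] add [dsg] -> 12 lines: zeyyn fyew dsg umjc ystv chm nsq zec sdzqc ftzrp umjcx jxnei
Hunk 5: at line 6 remove [zec,sdzqc,ftzrp] add [haw,tcd,bkjgv] -> 12 lines: zeyyn fyew dsg umjc ystv chm nsq haw tcd bkjgv umjcx jxnei
Hunk 6: at line 9 remove [bkjgv] add [xrjcq] -> 12 lines: zeyyn fyew dsg umjc ystv chm nsq haw tcd xrjcq umjcx jxnei
Hunk 7: at line 9 remove [xrjcq,umjcx] add [htfy,tou] -> 12 lines: zeyyn fyew dsg umjc ystv chm nsq haw tcd htfy tou jxnei
Final line count: 12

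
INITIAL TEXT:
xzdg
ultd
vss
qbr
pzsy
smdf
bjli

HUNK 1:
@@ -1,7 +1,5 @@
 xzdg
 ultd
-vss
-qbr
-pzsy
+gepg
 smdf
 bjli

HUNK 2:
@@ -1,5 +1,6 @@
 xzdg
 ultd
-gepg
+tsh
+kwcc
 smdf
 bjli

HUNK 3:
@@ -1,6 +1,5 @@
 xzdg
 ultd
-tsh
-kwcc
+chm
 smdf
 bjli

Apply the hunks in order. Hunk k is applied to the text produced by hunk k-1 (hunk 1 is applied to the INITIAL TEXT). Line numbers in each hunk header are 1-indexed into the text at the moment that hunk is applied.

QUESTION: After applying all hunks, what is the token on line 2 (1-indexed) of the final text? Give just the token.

Answer: ultd

Derivation:
Hunk 1: at line 1 remove [vss,qbr,pzsy] add [gepg] -> 5 lines: xzdg ultd gepg smdf bjli
Hunk 2: at line 1 remove [gepg] add [tsh,kwcc] -> 6 lines: xzdg ultd tsh kwcc smdf bjli
Hunk 3: at line 1 remove [tsh,kwcc] add [chm] -> 5 lines: xzdg ultd chm smdf bjli
Final line 2: ultd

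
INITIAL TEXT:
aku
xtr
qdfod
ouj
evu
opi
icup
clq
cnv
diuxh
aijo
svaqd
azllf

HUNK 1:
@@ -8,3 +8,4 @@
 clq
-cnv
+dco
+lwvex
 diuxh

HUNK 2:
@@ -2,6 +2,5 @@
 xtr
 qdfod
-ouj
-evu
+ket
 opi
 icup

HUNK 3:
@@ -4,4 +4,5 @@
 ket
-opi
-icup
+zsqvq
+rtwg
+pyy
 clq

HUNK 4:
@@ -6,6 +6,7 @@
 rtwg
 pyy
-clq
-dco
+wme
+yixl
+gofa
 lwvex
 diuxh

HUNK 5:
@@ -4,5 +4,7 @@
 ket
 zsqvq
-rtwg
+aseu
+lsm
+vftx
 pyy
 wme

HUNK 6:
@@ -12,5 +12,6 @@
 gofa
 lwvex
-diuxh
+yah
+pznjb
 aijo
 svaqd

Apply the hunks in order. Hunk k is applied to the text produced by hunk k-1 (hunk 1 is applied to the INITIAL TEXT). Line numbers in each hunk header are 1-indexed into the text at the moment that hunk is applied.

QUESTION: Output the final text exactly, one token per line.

Answer: aku
xtr
qdfod
ket
zsqvq
aseu
lsm
vftx
pyy
wme
yixl
gofa
lwvex
yah
pznjb
aijo
svaqd
azllf

Derivation:
Hunk 1: at line 8 remove [cnv] add [dco,lwvex] -> 14 lines: aku xtr qdfod ouj evu opi icup clq dco lwvex diuxh aijo svaqd azllf
Hunk 2: at line 2 remove [ouj,evu] add [ket] -> 13 lines: aku xtr qdfod ket opi icup clq dco lwvex diuxh aijo svaqd azllf
Hunk 3: at line 4 remove [opi,icup] add [zsqvq,rtwg,pyy] -> 14 lines: aku xtr qdfod ket zsqvq rtwg pyy clq dco lwvex diuxh aijo svaqd azllf
Hunk 4: at line 6 remove [clq,dco] add [wme,yixl,gofa] -> 15 lines: aku xtr qdfod ket zsqvq rtwg pyy wme yixl gofa lwvex diuxh aijo svaqd azllf
Hunk 5: at line 4 remove [rtwg] add [aseu,lsm,vftx] -> 17 lines: aku xtr qdfod ket zsqvq aseu lsm vftx pyy wme yixl gofa lwvex diuxh aijo svaqd azllf
Hunk 6: at line 12 remove [diuxh] add [yah,pznjb] -> 18 lines: aku xtr qdfod ket zsqvq aseu lsm vftx pyy wme yixl gofa lwvex yah pznjb aijo svaqd azllf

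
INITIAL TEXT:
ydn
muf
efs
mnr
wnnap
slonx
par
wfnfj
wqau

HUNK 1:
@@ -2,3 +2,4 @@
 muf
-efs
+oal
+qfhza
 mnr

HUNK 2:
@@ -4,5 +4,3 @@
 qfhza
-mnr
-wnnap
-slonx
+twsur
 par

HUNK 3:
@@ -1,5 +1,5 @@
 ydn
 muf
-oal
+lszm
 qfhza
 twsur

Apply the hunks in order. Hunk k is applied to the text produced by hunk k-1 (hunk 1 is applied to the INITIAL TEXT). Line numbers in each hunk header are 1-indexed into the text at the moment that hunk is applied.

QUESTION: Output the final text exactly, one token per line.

Answer: ydn
muf
lszm
qfhza
twsur
par
wfnfj
wqau

Derivation:
Hunk 1: at line 2 remove [efs] add [oal,qfhza] -> 10 lines: ydn muf oal qfhza mnr wnnap slonx par wfnfj wqau
Hunk 2: at line 4 remove [mnr,wnnap,slonx] add [twsur] -> 8 lines: ydn muf oal qfhza twsur par wfnfj wqau
Hunk 3: at line 1 remove [oal] add [lszm] -> 8 lines: ydn muf lszm qfhza twsur par wfnfj wqau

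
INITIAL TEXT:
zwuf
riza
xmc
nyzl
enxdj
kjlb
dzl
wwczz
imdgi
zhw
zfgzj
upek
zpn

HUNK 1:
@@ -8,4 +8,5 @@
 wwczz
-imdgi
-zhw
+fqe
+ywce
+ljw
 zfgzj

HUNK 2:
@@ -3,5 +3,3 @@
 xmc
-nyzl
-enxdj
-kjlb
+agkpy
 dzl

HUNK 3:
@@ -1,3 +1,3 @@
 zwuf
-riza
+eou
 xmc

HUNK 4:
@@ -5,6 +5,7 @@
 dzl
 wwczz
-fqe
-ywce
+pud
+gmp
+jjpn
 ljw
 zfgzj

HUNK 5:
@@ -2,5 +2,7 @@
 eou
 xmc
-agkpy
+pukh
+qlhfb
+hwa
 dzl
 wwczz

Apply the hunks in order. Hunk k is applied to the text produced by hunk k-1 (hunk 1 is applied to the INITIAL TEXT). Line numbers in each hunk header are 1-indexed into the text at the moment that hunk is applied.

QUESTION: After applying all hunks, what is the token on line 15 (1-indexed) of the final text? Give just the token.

Hunk 1: at line 8 remove [imdgi,zhw] add [fqe,ywce,ljw] -> 14 lines: zwuf riza xmc nyzl enxdj kjlb dzl wwczz fqe ywce ljw zfgzj upek zpn
Hunk 2: at line 3 remove [nyzl,enxdj,kjlb] add [agkpy] -> 12 lines: zwuf riza xmc agkpy dzl wwczz fqe ywce ljw zfgzj upek zpn
Hunk 3: at line 1 remove [riza] add [eou] -> 12 lines: zwuf eou xmc agkpy dzl wwczz fqe ywce ljw zfgzj upek zpn
Hunk 4: at line 5 remove [fqe,ywce] add [pud,gmp,jjpn] -> 13 lines: zwuf eou xmc agkpy dzl wwczz pud gmp jjpn ljw zfgzj upek zpn
Hunk 5: at line 2 remove [agkpy] add [pukh,qlhfb,hwa] -> 15 lines: zwuf eou xmc pukh qlhfb hwa dzl wwczz pud gmp jjpn ljw zfgzj upek zpn
Final line 15: zpn

Answer: zpn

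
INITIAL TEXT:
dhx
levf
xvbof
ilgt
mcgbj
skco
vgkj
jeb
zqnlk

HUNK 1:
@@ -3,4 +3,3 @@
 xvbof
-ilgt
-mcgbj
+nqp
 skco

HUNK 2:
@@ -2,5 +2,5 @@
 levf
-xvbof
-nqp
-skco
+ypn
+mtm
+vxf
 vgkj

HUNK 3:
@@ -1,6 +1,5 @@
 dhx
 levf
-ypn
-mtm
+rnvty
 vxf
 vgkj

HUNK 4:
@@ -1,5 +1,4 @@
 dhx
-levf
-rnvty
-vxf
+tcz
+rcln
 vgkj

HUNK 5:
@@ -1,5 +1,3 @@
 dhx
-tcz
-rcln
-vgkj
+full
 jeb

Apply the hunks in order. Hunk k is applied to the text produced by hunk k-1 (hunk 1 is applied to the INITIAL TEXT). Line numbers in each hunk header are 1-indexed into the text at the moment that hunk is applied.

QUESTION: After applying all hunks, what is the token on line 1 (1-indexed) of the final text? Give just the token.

Answer: dhx

Derivation:
Hunk 1: at line 3 remove [ilgt,mcgbj] add [nqp] -> 8 lines: dhx levf xvbof nqp skco vgkj jeb zqnlk
Hunk 2: at line 2 remove [xvbof,nqp,skco] add [ypn,mtm,vxf] -> 8 lines: dhx levf ypn mtm vxf vgkj jeb zqnlk
Hunk 3: at line 1 remove [ypn,mtm] add [rnvty] -> 7 lines: dhx levf rnvty vxf vgkj jeb zqnlk
Hunk 4: at line 1 remove [levf,rnvty,vxf] add [tcz,rcln] -> 6 lines: dhx tcz rcln vgkj jeb zqnlk
Hunk 5: at line 1 remove [tcz,rcln,vgkj] add [full] -> 4 lines: dhx full jeb zqnlk
Final line 1: dhx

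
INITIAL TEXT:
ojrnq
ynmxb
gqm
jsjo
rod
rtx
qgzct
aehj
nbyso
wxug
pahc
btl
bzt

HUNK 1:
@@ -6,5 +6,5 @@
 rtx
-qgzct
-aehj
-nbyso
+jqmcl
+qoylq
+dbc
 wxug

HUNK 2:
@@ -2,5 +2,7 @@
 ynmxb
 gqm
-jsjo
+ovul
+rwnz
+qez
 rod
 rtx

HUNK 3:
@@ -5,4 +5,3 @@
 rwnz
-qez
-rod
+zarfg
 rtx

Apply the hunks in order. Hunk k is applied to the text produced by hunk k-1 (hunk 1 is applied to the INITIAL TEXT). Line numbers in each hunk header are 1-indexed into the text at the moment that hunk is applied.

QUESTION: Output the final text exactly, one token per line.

Answer: ojrnq
ynmxb
gqm
ovul
rwnz
zarfg
rtx
jqmcl
qoylq
dbc
wxug
pahc
btl
bzt

Derivation:
Hunk 1: at line 6 remove [qgzct,aehj,nbyso] add [jqmcl,qoylq,dbc] -> 13 lines: ojrnq ynmxb gqm jsjo rod rtx jqmcl qoylq dbc wxug pahc btl bzt
Hunk 2: at line 2 remove [jsjo] add [ovul,rwnz,qez] -> 15 lines: ojrnq ynmxb gqm ovul rwnz qez rod rtx jqmcl qoylq dbc wxug pahc btl bzt
Hunk 3: at line 5 remove [qez,rod] add [zarfg] -> 14 lines: ojrnq ynmxb gqm ovul rwnz zarfg rtx jqmcl qoylq dbc wxug pahc btl bzt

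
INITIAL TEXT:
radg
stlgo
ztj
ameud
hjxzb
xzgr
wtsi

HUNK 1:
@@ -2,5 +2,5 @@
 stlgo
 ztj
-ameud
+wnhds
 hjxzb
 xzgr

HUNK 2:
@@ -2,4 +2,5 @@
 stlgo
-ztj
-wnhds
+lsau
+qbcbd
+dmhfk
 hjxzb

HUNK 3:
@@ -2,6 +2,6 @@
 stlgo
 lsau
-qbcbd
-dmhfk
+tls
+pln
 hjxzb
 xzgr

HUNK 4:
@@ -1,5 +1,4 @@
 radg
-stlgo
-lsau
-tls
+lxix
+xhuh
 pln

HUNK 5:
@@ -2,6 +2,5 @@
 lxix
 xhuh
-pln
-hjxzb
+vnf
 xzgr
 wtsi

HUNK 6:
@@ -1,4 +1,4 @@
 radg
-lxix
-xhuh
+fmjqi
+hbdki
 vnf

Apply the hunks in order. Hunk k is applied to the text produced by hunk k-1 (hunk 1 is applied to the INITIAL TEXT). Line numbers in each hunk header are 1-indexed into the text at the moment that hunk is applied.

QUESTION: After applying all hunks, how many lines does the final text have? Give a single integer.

Hunk 1: at line 2 remove [ameud] add [wnhds] -> 7 lines: radg stlgo ztj wnhds hjxzb xzgr wtsi
Hunk 2: at line 2 remove [ztj,wnhds] add [lsau,qbcbd,dmhfk] -> 8 lines: radg stlgo lsau qbcbd dmhfk hjxzb xzgr wtsi
Hunk 3: at line 2 remove [qbcbd,dmhfk] add [tls,pln] -> 8 lines: radg stlgo lsau tls pln hjxzb xzgr wtsi
Hunk 4: at line 1 remove [stlgo,lsau,tls] add [lxix,xhuh] -> 7 lines: radg lxix xhuh pln hjxzb xzgr wtsi
Hunk 5: at line 2 remove [pln,hjxzb] add [vnf] -> 6 lines: radg lxix xhuh vnf xzgr wtsi
Hunk 6: at line 1 remove [lxix,xhuh] add [fmjqi,hbdki] -> 6 lines: radg fmjqi hbdki vnf xzgr wtsi
Final line count: 6

Answer: 6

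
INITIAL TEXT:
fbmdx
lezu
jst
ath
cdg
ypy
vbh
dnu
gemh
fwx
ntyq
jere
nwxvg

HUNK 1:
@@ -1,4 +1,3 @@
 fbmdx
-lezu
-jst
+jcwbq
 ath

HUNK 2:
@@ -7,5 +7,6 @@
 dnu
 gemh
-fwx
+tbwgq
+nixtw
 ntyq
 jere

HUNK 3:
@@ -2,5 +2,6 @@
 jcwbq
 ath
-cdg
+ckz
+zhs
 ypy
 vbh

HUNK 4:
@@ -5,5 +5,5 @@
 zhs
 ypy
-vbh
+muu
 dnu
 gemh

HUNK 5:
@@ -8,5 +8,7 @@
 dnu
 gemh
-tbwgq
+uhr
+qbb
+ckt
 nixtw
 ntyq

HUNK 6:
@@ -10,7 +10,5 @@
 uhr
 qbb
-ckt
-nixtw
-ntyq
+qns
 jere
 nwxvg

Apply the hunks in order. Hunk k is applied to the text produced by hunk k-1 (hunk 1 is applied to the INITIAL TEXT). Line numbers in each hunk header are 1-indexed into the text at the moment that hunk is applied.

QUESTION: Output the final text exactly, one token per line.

Answer: fbmdx
jcwbq
ath
ckz
zhs
ypy
muu
dnu
gemh
uhr
qbb
qns
jere
nwxvg

Derivation:
Hunk 1: at line 1 remove [lezu,jst] add [jcwbq] -> 12 lines: fbmdx jcwbq ath cdg ypy vbh dnu gemh fwx ntyq jere nwxvg
Hunk 2: at line 7 remove [fwx] add [tbwgq,nixtw] -> 13 lines: fbmdx jcwbq ath cdg ypy vbh dnu gemh tbwgq nixtw ntyq jere nwxvg
Hunk 3: at line 2 remove [cdg] add [ckz,zhs] -> 14 lines: fbmdx jcwbq ath ckz zhs ypy vbh dnu gemh tbwgq nixtw ntyq jere nwxvg
Hunk 4: at line 5 remove [vbh] add [muu] -> 14 lines: fbmdx jcwbq ath ckz zhs ypy muu dnu gemh tbwgq nixtw ntyq jere nwxvg
Hunk 5: at line 8 remove [tbwgq] add [uhr,qbb,ckt] -> 16 lines: fbmdx jcwbq ath ckz zhs ypy muu dnu gemh uhr qbb ckt nixtw ntyq jere nwxvg
Hunk 6: at line 10 remove [ckt,nixtw,ntyq] add [qns] -> 14 lines: fbmdx jcwbq ath ckz zhs ypy muu dnu gemh uhr qbb qns jere nwxvg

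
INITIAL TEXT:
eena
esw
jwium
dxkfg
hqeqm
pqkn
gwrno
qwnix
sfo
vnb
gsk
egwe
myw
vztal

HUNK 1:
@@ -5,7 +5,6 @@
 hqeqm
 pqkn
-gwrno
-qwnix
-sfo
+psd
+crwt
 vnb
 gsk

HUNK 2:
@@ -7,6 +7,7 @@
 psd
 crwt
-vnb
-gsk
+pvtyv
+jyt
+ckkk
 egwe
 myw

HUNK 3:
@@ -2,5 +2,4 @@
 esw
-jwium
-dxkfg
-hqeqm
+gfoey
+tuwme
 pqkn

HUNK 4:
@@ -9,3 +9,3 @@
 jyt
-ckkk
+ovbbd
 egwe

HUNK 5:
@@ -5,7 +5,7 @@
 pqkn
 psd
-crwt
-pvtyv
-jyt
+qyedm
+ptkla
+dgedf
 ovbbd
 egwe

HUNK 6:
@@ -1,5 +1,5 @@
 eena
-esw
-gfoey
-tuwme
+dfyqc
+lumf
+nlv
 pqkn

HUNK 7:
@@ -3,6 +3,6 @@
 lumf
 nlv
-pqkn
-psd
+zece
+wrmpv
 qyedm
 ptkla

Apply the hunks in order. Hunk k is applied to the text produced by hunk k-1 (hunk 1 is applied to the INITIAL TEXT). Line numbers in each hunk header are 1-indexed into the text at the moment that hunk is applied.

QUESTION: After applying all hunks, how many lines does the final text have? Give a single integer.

Answer: 13

Derivation:
Hunk 1: at line 5 remove [gwrno,qwnix,sfo] add [psd,crwt] -> 13 lines: eena esw jwium dxkfg hqeqm pqkn psd crwt vnb gsk egwe myw vztal
Hunk 2: at line 7 remove [vnb,gsk] add [pvtyv,jyt,ckkk] -> 14 lines: eena esw jwium dxkfg hqeqm pqkn psd crwt pvtyv jyt ckkk egwe myw vztal
Hunk 3: at line 2 remove [jwium,dxkfg,hqeqm] add [gfoey,tuwme] -> 13 lines: eena esw gfoey tuwme pqkn psd crwt pvtyv jyt ckkk egwe myw vztal
Hunk 4: at line 9 remove [ckkk] add [ovbbd] -> 13 lines: eena esw gfoey tuwme pqkn psd crwt pvtyv jyt ovbbd egwe myw vztal
Hunk 5: at line 5 remove [crwt,pvtyv,jyt] add [qyedm,ptkla,dgedf] -> 13 lines: eena esw gfoey tuwme pqkn psd qyedm ptkla dgedf ovbbd egwe myw vztal
Hunk 6: at line 1 remove [esw,gfoey,tuwme] add [dfyqc,lumf,nlv] -> 13 lines: eena dfyqc lumf nlv pqkn psd qyedm ptkla dgedf ovbbd egwe myw vztal
Hunk 7: at line 3 remove [pqkn,psd] add [zece,wrmpv] -> 13 lines: eena dfyqc lumf nlv zece wrmpv qyedm ptkla dgedf ovbbd egwe myw vztal
Final line count: 13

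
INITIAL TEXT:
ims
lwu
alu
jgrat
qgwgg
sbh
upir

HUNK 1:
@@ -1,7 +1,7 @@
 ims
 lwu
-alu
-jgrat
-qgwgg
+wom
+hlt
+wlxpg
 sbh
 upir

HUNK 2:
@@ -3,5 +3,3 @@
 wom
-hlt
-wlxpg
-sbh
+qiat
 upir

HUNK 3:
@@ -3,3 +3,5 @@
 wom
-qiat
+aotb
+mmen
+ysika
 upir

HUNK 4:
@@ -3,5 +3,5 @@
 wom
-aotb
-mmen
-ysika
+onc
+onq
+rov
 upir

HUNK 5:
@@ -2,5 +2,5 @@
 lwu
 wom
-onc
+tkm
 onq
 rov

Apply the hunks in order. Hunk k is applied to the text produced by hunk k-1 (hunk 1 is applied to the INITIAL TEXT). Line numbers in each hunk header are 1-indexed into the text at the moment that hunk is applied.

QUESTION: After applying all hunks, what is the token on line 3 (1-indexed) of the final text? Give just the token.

Answer: wom

Derivation:
Hunk 1: at line 1 remove [alu,jgrat,qgwgg] add [wom,hlt,wlxpg] -> 7 lines: ims lwu wom hlt wlxpg sbh upir
Hunk 2: at line 3 remove [hlt,wlxpg,sbh] add [qiat] -> 5 lines: ims lwu wom qiat upir
Hunk 3: at line 3 remove [qiat] add [aotb,mmen,ysika] -> 7 lines: ims lwu wom aotb mmen ysika upir
Hunk 4: at line 3 remove [aotb,mmen,ysika] add [onc,onq,rov] -> 7 lines: ims lwu wom onc onq rov upir
Hunk 5: at line 2 remove [onc] add [tkm] -> 7 lines: ims lwu wom tkm onq rov upir
Final line 3: wom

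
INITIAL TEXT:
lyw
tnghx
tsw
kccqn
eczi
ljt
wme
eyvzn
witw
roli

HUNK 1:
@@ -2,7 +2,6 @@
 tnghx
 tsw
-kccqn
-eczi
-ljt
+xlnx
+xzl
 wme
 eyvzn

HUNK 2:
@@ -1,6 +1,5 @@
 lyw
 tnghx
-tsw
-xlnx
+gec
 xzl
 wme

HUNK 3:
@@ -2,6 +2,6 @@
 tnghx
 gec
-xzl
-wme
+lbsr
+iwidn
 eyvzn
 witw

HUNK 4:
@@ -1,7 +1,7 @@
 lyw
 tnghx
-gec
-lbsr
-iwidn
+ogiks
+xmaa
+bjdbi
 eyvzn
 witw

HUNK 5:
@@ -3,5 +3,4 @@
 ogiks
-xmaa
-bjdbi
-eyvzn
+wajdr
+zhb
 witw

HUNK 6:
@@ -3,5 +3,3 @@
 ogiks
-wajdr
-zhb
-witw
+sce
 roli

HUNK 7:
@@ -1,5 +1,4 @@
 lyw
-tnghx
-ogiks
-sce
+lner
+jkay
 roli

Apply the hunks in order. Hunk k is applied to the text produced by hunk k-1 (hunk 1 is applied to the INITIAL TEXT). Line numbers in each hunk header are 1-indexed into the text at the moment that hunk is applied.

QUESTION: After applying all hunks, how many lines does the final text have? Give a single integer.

Hunk 1: at line 2 remove [kccqn,eczi,ljt] add [xlnx,xzl] -> 9 lines: lyw tnghx tsw xlnx xzl wme eyvzn witw roli
Hunk 2: at line 1 remove [tsw,xlnx] add [gec] -> 8 lines: lyw tnghx gec xzl wme eyvzn witw roli
Hunk 3: at line 2 remove [xzl,wme] add [lbsr,iwidn] -> 8 lines: lyw tnghx gec lbsr iwidn eyvzn witw roli
Hunk 4: at line 1 remove [gec,lbsr,iwidn] add [ogiks,xmaa,bjdbi] -> 8 lines: lyw tnghx ogiks xmaa bjdbi eyvzn witw roli
Hunk 5: at line 3 remove [xmaa,bjdbi,eyvzn] add [wajdr,zhb] -> 7 lines: lyw tnghx ogiks wajdr zhb witw roli
Hunk 6: at line 3 remove [wajdr,zhb,witw] add [sce] -> 5 lines: lyw tnghx ogiks sce roli
Hunk 7: at line 1 remove [tnghx,ogiks,sce] add [lner,jkay] -> 4 lines: lyw lner jkay roli
Final line count: 4

Answer: 4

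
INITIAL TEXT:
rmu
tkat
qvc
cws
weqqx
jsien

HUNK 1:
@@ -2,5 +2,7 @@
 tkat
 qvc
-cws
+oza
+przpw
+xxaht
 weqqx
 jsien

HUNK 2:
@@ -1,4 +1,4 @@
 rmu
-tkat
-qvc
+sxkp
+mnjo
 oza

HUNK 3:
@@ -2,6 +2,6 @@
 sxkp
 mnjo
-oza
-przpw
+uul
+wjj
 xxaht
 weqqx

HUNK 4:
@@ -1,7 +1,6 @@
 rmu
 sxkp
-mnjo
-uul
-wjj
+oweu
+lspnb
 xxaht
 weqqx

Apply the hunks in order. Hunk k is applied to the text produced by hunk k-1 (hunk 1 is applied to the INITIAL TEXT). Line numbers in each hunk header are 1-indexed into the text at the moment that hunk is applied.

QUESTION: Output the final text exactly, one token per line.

Answer: rmu
sxkp
oweu
lspnb
xxaht
weqqx
jsien

Derivation:
Hunk 1: at line 2 remove [cws] add [oza,przpw,xxaht] -> 8 lines: rmu tkat qvc oza przpw xxaht weqqx jsien
Hunk 2: at line 1 remove [tkat,qvc] add [sxkp,mnjo] -> 8 lines: rmu sxkp mnjo oza przpw xxaht weqqx jsien
Hunk 3: at line 2 remove [oza,przpw] add [uul,wjj] -> 8 lines: rmu sxkp mnjo uul wjj xxaht weqqx jsien
Hunk 4: at line 1 remove [mnjo,uul,wjj] add [oweu,lspnb] -> 7 lines: rmu sxkp oweu lspnb xxaht weqqx jsien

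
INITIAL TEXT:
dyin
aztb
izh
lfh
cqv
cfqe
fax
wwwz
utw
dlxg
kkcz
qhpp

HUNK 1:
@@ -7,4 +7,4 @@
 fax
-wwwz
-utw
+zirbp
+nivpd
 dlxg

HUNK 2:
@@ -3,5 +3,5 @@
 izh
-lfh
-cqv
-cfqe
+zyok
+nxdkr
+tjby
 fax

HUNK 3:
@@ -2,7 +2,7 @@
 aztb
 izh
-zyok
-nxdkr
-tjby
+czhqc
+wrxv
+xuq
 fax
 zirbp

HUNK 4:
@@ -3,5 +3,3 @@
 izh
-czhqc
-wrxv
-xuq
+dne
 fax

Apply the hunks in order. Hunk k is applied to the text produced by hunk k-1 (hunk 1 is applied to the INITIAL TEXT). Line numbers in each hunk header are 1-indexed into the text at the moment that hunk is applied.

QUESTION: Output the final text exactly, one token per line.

Answer: dyin
aztb
izh
dne
fax
zirbp
nivpd
dlxg
kkcz
qhpp

Derivation:
Hunk 1: at line 7 remove [wwwz,utw] add [zirbp,nivpd] -> 12 lines: dyin aztb izh lfh cqv cfqe fax zirbp nivpd dlxg kkcz qhpp
Hunk 2: at line 3 remove [lfh,cqv,cfqe] add [zyok,nxdkr,tjby] -> 12 lines: dyin aztb izh zyok nxdkr tjby fax zirbp nivpd dlxg kkcz qhpp
Hunk 3: at line 2 remove [zyok,nxdkr,tjby] add [czhqc,wrxv,xuq] -> 12 lines: dyin aztb izh czhqc wrxv xuq fax zirbp nivpd dlxg kkcz qhpp
Hunk 4: at line 3 remove [czhqc,wrxv,xuq] add [dne] -> 10 lines: dyin aztb izh dne fax zirbp nivpd dlxg kkcz qhpp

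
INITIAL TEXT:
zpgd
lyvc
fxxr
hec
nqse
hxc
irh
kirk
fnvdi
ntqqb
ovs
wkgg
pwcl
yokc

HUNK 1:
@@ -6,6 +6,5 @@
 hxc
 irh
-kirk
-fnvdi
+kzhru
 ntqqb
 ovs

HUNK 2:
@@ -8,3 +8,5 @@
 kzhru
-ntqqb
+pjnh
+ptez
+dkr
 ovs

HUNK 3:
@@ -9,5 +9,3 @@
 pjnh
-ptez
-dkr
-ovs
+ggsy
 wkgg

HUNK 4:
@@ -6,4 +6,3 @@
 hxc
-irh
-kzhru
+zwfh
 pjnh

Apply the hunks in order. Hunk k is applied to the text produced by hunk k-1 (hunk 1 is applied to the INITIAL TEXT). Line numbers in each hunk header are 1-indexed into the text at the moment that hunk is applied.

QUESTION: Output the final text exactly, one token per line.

Hunk 1: at line 6 remove [kirk,fnvdi] add [kzhru] -> 13 lines: zpgd lyvc fxxr hec nqse hxc irh kzhru ntqqb ovs wkgg pwcl yokc
Hunk 2: at line 8 remove [ntqqb] add [pjnh,ptez,dkr] -> 15 lines: zpgd lyvc fxxr hec nqse hxc irh kzhru pjnh ptez dkr ovs wkgg pwcl yokc
Hunk 3: at line 9 remove [ptez,dkr,ovs] add [ggsy] -> 13 lines: zpgd lyvc fxxr hec nqse hxc irh kzhru pjnh ggsy wkgg pwcl yokc
Hunk 4: at line 6 remove [irh,kzhru] add [zwfh] -> 12 lines: zpgd lyvc fxxr hec nqse hxc zwfh pjnh ggsy wkgg pwcl yokc

Answer: zpgd
lyvc
fxxr
hec
nqse
hxc
zwfh
pjnh
ggsy
wkgg
pwcl
yokc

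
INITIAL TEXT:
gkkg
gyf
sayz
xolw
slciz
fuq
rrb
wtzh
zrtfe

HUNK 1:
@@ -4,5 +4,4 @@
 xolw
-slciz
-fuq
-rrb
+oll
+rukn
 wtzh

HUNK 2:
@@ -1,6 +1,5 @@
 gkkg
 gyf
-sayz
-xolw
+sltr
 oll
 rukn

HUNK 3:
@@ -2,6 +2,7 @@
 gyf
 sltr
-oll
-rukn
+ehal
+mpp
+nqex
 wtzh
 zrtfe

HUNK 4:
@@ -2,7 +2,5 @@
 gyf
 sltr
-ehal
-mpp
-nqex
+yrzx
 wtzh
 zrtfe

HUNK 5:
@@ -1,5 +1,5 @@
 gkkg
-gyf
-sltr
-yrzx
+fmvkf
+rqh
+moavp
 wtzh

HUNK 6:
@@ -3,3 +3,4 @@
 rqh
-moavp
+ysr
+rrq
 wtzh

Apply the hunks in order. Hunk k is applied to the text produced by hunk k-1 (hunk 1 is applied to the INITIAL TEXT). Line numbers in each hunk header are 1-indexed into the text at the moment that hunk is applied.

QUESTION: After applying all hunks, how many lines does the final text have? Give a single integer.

Answer: 7

Derivation:
Hunk 1: at line 4 remove [slciz,fuq,rrb] add [oll,rukn] -> 8 lines: gkkg gyf sayz xolw oll rukn wtzh zrtfe
Hunk 2: at line 1 remove [sayz,xolw] add [sltr] -> 7 lines: gkkg gyf sltr oll rukn wtzh zrtfe
Hunk 3: at line 2 remove [oll,rukn] add [ehal,mpp,nqex] -> 8 lines: gkkg gyf sltr ehal mpp nqex wtzh zrtfe
Hunk 4: at line 2 remove [ehal,mpp,nqex] add [yrzx] -> 6 lines: gkkg gyf sltr yrzx wtzh zrtfe
Hunk 5: at line 1 remove [gyf,sltr,yrzx] add [fmvkf,rqh,moavp] -> 6 lines: gkkg fmvkf rqh moavp wtzh zrtfe
Hunk 6: at line 3 remove [moavp] add [ysr,rrq] -> 7 lines: gkkg fmvkf rqh ysr rrq wtzh zrtfe
Final line count: 7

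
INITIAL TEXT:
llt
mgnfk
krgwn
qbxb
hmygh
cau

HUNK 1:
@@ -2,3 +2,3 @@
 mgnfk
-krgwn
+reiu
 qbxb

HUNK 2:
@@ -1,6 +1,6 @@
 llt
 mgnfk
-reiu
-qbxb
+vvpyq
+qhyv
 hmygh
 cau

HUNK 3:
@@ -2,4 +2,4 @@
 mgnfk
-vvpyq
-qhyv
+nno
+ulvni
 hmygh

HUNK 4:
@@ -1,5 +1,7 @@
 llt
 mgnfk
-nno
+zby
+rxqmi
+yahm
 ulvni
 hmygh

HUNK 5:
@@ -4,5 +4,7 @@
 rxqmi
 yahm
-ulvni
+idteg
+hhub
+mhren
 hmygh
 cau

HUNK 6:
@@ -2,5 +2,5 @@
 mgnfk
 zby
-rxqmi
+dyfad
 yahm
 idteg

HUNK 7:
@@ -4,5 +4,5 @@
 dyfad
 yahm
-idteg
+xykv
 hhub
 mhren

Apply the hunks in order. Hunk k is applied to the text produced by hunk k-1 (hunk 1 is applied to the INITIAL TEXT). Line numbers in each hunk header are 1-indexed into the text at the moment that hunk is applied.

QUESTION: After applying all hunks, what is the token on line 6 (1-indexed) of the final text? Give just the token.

Answer: xykv

Derivation:
Hunk 1: at line 2 remove [krgwn] add [reiu] -> 6 lines: llt mgnfk reiu qbxb hmygh cau
Hunk 2: at line 1 remove [reiu,qbxb] add [vvpyq,qhyv] -> 6 lines: llt mgnfk vvpyq qhyv hmygh cau
Hunk 3: at line 2 remove [vvpyq,qhyv] add [nno,ulvni] -> 6 lines: llt mgnfk nno ulvni hmygh cau
Hunk 4: at line 1 remove [nno] add [zby,rxqmi,yahm] -> 8 lines: llt mgnfk zby rxqmi yahm ulvni hmygh cau
Hunk 5: at line 4 remove [ulvni] add [idteg,hhub,mhren] -> 10 lines: llt mgnfk zby rxqmi yahm idteg hhub mhren hmygh cau
Hunk 6: at line 2 remove [rxqmi] add [dyfad] -> 10 lines: llt mgnfk zby dyfad yahm idteg hhub mhren hmygh cau
Hunk 7: at line 4 remove [idteg] add [xykv] -> 10 lines: llt mgnfk zby dyfad yahm xykv hhub mhren hmygh cau
Final line 6: xykv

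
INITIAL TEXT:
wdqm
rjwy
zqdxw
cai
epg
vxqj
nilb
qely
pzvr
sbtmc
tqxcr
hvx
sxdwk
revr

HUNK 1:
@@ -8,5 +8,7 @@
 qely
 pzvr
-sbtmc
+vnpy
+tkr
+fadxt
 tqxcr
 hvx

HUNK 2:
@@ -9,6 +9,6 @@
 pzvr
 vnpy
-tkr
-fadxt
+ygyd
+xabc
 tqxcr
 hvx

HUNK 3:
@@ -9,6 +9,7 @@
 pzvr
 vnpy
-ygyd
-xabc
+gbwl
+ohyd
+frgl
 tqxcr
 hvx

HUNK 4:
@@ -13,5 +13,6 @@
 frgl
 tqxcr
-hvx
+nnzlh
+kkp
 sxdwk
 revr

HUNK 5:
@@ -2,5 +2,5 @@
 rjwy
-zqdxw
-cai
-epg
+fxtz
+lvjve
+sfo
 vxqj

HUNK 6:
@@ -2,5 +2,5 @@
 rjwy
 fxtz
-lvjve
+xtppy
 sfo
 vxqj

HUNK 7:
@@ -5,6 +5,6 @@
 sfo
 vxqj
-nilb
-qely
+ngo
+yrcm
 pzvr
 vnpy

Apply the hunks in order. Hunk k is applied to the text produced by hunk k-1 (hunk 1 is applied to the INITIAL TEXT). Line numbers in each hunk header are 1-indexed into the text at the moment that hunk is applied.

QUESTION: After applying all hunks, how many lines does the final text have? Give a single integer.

Hunk 1: at line 8 remove [sbtmc] add [vnpy,tkr,fadxt] -> 16 lines: wdqm rjwy zqdxw cai epg vxqj nilb qely pzvr vnpy tkr fadxt tqxcr hvx sxdwk revr
Hunk 2: at line 9 remove [tkr,fadxt] add [ygyd,xabc] -> 16 lines: wdqm rjwy zqdxw cai epg vxqj nilb qely pzvr vnpy ygyd xabc tqxcr hvx sxdwk revr
Hunk 3: at line 9 remove [ygyd,xabc] add [gbwl,ohyd,frgl] -> 17 lines: wdqm rjwy zqdxw cai epg vxqj nilb qely pzvr vnpy gbwl ohyd frgl tqxcr hvx sxdwk revr
Hunk 4: at line 13 remove [hvx] add [nnzlh,kkp] -> 18 lines: wdqm rjwy zqdxw cai epg vxqj nilb qely pzvr vnpy gbwl ohyd frgl tqxcr nnzlh kkp sxdwk revr
Hunk 5: at line 2 remove [zqdxw,cai,epg] add [fxtz,lvjve,sfo] -> 18 lines: wdqm rjwy fxtz lvjve sfo vxqj nilb qely pzvr vnpy gbwl ohyd frgl tqxcr nnzlh kkp sxdwk revr
Hunk 6: at line 2 remove [lvjve] add [xtppy] -> 18 lines: wdqm rjwy fxtz xtppy sfo vxqj nilb qely pzvr vnpy gbwl ohyd frgl tqxcr nnzlh kkp sxdwk revr
Hunk 7: at line 5 remove [nilb,qely] add [ngo,yrcm] -> 18 lines: wdqm rjwy fxtz xtppy sfo vxqj ngo yrcm pzvr vnpy gbwl ohyd frgl tqxcr nnzlh kkp sxdwk revr
Final line count: 18

Answer: 18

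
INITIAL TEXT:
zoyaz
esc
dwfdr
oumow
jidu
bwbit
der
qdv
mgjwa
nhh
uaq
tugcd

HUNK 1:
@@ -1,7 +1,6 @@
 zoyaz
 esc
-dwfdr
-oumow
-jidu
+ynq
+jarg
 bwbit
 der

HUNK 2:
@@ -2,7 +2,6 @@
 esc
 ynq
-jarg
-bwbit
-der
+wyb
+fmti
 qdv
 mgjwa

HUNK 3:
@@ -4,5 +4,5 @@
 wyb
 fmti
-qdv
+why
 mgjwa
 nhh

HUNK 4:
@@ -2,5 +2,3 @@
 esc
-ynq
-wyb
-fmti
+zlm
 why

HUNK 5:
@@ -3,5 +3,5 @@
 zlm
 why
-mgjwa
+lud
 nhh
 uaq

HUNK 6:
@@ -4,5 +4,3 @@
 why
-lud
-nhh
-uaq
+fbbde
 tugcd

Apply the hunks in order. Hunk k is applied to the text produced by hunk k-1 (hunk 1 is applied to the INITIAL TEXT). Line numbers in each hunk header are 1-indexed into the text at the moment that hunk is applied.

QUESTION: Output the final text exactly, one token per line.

Answer: zoyaz
esc
zlm
why
fbbde
tugcd

Derivation:
Hunk 1: at line 1 remove [dwfdr,oumow,jidu] add [ynq,jarg] -> 11 lines: zoyaz esc ynq jarg bwbit der qdv mgjwa nhh uaq tugcd
Hunk 2: at line 2 remove [jarg,bwbit,der] add [wyb,fmti] -> 10 lines: zoyaz esc ynq wyb fmti qdv mgjwa nhh uaq tugcd
Hunk 3: at line 4 remove [qdv] add [why] -> 10 lines: zoyaz esc ynq wyb fmti why mgjwa nhh uaq tugcd
Hunk 4: at line 2 remove [ynq,wyb,fmti] add [zlm] -> 8 lines: zoyaz esc zlm why mgjwa nhh uaq tugcd
Hunk 5: at line 3 remove [mgjwa] add [lud] -> 8 lines: zoyaz esc zlm why lud nhh uaq tugcd
Hunk 6: at line 4 remove [lud,nhh,uaq] add [fbbde] -> 6 lines: zoyaz esc zlm why fbbde tugcd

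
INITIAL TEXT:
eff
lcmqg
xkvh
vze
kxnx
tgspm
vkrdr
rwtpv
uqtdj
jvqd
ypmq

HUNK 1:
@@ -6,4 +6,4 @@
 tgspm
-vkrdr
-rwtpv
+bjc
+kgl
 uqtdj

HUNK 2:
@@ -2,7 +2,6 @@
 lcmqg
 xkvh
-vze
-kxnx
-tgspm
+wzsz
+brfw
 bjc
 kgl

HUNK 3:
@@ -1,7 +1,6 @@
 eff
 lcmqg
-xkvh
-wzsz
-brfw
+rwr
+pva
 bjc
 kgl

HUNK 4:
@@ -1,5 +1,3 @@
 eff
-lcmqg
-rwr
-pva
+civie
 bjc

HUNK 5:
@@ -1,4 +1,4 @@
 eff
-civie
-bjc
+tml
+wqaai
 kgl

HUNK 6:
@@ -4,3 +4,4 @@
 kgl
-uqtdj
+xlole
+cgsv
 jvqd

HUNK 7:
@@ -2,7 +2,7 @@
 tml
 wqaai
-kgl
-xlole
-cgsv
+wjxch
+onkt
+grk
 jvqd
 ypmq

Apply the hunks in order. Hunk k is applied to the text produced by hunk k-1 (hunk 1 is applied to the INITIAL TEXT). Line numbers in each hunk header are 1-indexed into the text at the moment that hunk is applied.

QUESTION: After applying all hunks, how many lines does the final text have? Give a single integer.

Answer: 8

Derivation:
Hunk 1: at line 6 remove [vkrdr,rwtpv] add [bjc,kgl] -> 11 lines: eff lcmqg xkvh vze kxnx tgspm bjc kgl uqtdj jvqd ypmq
Hunk 2: at line 2 remove [vze,kxnx,tgspm] add [wzsz,brfw] -> 10 lines: eff lcmqg xkvh wzsz brfw bjc kgl uqtdj jvqd ypmq
Hunk 3: at line 1 remove [xkvh,wzsz,brfw] add [rwr,pva] -> 9 lines: eff lcmqg rwr pva bjc kgl uqtdj jvqd ypmq
Hunk 4: at line 1 remove [lcmqg,rwr,pva] add [civie] -> 7 lines: eff civie bjc kgl uqtdj jvqd ypmq
Hunk 5: at line 1 remove [civie,bjc] add [tml,wqaai] -> 7 lines: eff tml wqaai kgl uqtdj jvqd ypmq
Hunk 6: at line 4 remove [uqtdj] add [xlole,cgsv] -> 8 lines: eff tml wqaai kgl xlole cgsv jvqd ypmq
Hunk 7: at line 2 remove [kgl,xlole,cgsv] add [wjxch,onkt,grk] -> 8 lines: eff tml wqaai wjxch onkt grk jvqd ypmq
Final line count: 8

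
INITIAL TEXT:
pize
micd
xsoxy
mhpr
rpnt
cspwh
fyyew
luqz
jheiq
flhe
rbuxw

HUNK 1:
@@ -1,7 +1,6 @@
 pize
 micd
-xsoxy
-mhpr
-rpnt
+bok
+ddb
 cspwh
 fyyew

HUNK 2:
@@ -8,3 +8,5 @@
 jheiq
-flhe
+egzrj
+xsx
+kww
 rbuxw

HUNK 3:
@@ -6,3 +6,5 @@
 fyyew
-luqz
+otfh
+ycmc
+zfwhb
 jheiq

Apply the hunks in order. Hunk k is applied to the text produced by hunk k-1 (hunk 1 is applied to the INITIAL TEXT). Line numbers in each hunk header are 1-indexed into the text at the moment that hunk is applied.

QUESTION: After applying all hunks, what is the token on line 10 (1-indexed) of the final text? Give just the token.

Hunk 1: at line 1 remove [xsoxy,mhpr,rpnt] add [bok,ddb] -> 10 lines: pize micd bok ddb cspwh fyyew luqz jheiq flhe rbuxw
Hunk 2: at line 8 remove [flhe] add [egzrj,xsx,kww] -> 12 lines: pize micd bok ddb cspwh fyyew luqz jheiq egzrj xsx kww rbuxw
Hunk 3: at line 6 remove [luqz] add [otfh,ycmc,zfwhb] -> 14 lines: pize micd bok ddb cspwh fyyew otfh ycmc zfwhb jheiq egzrj xsx kww rbuxw
Final line 10: jheiq

Answer: jheiq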